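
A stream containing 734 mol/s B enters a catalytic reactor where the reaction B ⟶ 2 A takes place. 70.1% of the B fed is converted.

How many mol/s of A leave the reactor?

B reacted = 0.701 × 734 = 514.5 mol/s; ν_B = −1, so ξ = 514.5/1 = 514.5 mol/s.
Outlet amounts (n = n₀ + ν ξ):
  B: 734 − 1(514.5) = 219.5
  A: 0 + 2(514.5) = 1029

1030 mol/s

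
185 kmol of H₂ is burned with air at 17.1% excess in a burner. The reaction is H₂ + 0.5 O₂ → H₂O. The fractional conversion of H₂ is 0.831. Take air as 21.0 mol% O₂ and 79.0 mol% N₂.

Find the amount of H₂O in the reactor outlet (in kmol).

154 kmol

Stoichiometric O₂ = 0.5 × 185 = 92.5 kmol; O₂ fed = 92.5 × 1.171 = 108.3 kmol.
N₂ fed = 108.3 × 79/21 = 407.5 kmol.
Fuel reacted = 0.831 × 185 → ξ = 153.7 kmol.
Outlet (n = n₀ + ν ξ):
  H₂: 185 − 1(153.7) = 31.27
  O₂: 108.3 − 0.5(153.7) = 31.45
  N₂: 407.5 (inert)
  H₂O: 0 + 1(153.7) = 153.7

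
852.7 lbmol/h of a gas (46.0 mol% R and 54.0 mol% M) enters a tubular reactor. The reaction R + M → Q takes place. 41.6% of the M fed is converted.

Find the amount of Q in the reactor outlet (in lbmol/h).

192 lbmol/h

M reacted = 0.416 × 460.5 = 191.6 lbmol/h; ν_M = −1, so ξ = 191.6/1 = 191.6 lbmol/h.
Outlet amounts (n = n₀ + ν ξ):
  R: 392.2 − 1(191.6) = 200.7
  M: 460.5 − 1(191.6) = 268.9
  Q: 0 + 1(191.6) = 191.6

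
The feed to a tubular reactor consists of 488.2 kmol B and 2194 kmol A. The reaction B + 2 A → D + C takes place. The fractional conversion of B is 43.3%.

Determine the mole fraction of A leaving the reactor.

B reacted = 0.433 × 488.2 = 211.4 kmol; ν_B = −1, so ξ = 211.4/1 = 211.4 kmol.
Outlet amounts (n = n₀ + ν ξ):
  B: 488.2 − 1(211.4) = 276.8
  A: 2194 − 2(211.4) = 1771
  D: 0 + 1(211.4) = 211.4
  C: 0 + 1(211.4) = 211.4
Total out = 2471 kmol; y_A = 1771 / 2471 = 0.7169.

0.717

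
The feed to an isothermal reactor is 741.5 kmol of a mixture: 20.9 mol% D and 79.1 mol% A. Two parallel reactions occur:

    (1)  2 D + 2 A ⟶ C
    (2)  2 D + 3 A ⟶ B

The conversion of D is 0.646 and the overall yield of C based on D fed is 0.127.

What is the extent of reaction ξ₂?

ξ₂ = 30.4 kmol

Yield of C: 1ξ₁ / 155 = 0.127 → ξ₁ = 19.68 kmol.
Conversion of D: 2ξ₁ + 2ξ₂ = 0.646 × 155 = 100.1 → ξ₂ = 30.37 kmol.
Outlet amounts (n = n₀ + Σ ν·ξ):
  D: 155 − 2(19.68) − 2(30.37) = 54.86
  A: 586.5 − 2(19.68) − 3(30.37) = 456
  C: 0 + 1(19.68) = 19.68
  B: 0 + 1(30.37) = 30.37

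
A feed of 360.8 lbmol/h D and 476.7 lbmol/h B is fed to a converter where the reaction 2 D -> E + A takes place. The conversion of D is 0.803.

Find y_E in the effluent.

0.173

D reacted = 0.803 × 360.8 = 289.7 lbmol/h; ν_D = −2, so ξ = 289.7/2 = 144.9 lbmol/h.
Outlet amounts (n = n₀ + ν ξ):
  D: 360.8 − 2(144.9) = 71.08
  E: 0 + 1(144.9) = 144.9
  A: 0 + 1(144.9) = 144.9
  B: 476.7 (inert)
Total out = 837.5 lbmol/h; y_E = 144.9 / 837.5 = 0.173.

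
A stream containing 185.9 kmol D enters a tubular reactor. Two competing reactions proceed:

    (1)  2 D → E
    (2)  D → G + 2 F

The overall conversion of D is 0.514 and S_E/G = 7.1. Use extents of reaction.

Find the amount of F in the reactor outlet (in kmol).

12.6 kmol

Conversion of D: D consumed = 0.514 × 185.9 = 95.55 kmol = 2ξ₁ + 1ξ₂.
Selectivity: 1ξ₁ / (1ξ₂) = 7.1 → ξ₁ = 7.1 ξ₂.
Substitute: (2·7.1 + 1) ξ₂ = 95.55 → ξ₂ = 6.286 kmol, ξ₁ = 44.63 kmol.
Outlet amounts (n = n₀ + Σ ν·ξ):
  D: 185.9 − 2(44.63) − 1(6.286) = 90.35
  E: 0 + 1(44.63) = 44.63
  G: 0 + 1(6.286) = 6.286
  F: 0 + 2(6.286) = 12.57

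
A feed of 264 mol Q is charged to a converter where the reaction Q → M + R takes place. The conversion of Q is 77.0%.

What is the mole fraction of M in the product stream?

0.435

Q reacted = 0.77 × 264 = 203.3 mol; ν_Q = −1, so ξ = 203.3/1 = 203.3 mol.
Outlet amounts (n = n₀ + ν ξ):
  Q: 264 − 1(203.3) = 60.72
  M: 0 + 1(203.3) = 203.3
  R: 0 + 1(203.3) = 203.3
Total out = 467.3 mol; y_M = 203.3 / 467.3 = 0.435.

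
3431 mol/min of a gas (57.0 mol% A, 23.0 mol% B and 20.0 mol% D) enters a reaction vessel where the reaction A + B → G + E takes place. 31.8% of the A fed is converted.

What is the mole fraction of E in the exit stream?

0.181

A reacted = 0.318 × 1956 = 621.9 mol/min; ν_A = −1, so ξ = 621.9/1 = 621.9 mol/min.
Outlet amounts (n = n₀ + ν ξ):
  A: 1956 − 1(621.9) = 1334
  B: 789.1 − 1(621.9) = 167.2
  G: 0 + 1(621.9) = 621.9
  E: 0 + 1(621.9) = 621.9
  D: 686.2 (inert)
Total out = 3431 mol/min; y_E = 621.9 / 3431 = 0.1813.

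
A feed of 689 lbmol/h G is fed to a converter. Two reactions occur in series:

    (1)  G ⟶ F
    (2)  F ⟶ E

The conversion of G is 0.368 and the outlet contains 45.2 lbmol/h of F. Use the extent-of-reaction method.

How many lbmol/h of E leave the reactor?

208 lbmol/h

Conversion of G: G consumed = 1ξ₁ = 0.368 × 689 → ξ₁ = 253.6 lbmol/h.
F balance: n_F = 0 + 1ξ₁ − 1ξ₂ = 45.2 → ξ₂ = (1·253.6 − 45.2)/1 = 208.4 lbmol/h.
Outlet amounts (n = n₀ + Σ ν·ξ):
  G: 689 − 1(253.6) = 435.4
  F: 0 + 1(253.6) − 1(208.4) = 45.2
  E: 0 + 1(208.4) = 208.4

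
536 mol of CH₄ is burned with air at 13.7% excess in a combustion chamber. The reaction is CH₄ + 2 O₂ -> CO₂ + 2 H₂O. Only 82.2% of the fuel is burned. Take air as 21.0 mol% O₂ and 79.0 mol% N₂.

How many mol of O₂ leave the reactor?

338 mol

Stoichiometric O₂ = 2 × 536 = 1072 mol; O₂ fed = 1072 × 1.137 = 1219 mol.
N₂ fed = 1219 × 79/21 = 4585 mol.
Fuel reacted = 0.822 × 536 → ξ = 440.6 mol.
Outlet (n = n₀ + ν ξ):
  CH₄: 536 − 1(440.6) = 95.41
  O₂: 1219 − 2(440.6) = 337.7
  N₂: 4585 (inert)
  CO₂: 0 + 1(440.6) = 440.6
  H₂O: 0 + 2(440.6) = 881.2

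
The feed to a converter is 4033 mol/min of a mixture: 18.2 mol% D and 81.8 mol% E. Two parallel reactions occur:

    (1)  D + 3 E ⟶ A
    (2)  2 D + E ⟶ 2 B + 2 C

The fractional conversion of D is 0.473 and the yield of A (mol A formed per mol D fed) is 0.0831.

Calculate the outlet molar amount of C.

286 mol/min

Yield of A: 1ξ₁ / 734 = 0.0831 → ξ₁ = 61 mol/min.
Conversion of D: 1ξ₁ + 2ξ₂ = 0.473 × 734 = 347.2 → ξ₂ = 143.1 mol/min.
Outlet amounts (n = n₀ + Σ ν·ξ):
  D: 734 − 1(61) − 2(143.1) = 386.8
  E: 3299 − 3(61) − 1(143.1) = 2973
  A: 0 + 1(61) = 61
  B: 0 + 2(143.1) = 286.2
  C: 0 + 2(143.1) = 286.2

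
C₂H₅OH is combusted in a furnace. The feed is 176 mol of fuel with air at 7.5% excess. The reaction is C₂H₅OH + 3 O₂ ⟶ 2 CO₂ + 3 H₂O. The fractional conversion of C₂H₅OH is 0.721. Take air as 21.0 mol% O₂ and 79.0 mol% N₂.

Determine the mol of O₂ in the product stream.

Stoichiometric O₂ = 3 × 176 = 528 mol; O₂ fed = 528 × 1.075 = 567.6 mol.
N₂ fed = 567.6 × 79/21 = 2135 mol.
Fuel reacted = 0.721 × 176 → ξ = 126.9 mol.
Outlet (n = n₀ + ν ξ):
  C₂H₅OH: 176 − 1(126.9) = 49.1
  O₂: 567.6 − 3(126.9) = 186.9
  N₂: 2135 (inert)
  CO₂: 0 + 2(126.9) = 253.8
  H₂O: 0 + 3(126.9) = 380.7

187 mol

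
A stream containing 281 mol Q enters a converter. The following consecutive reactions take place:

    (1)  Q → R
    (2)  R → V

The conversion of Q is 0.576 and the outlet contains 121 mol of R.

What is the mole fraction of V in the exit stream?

0.145

Conversion of Q: Q consumed = 1ξ₁ = 0.576 × 281 → ξ₁ = 161.9 mol.
R balance: n_R = 0 + 1ξ₁ − 1ξ₂ = 121 → ξ₂ = (1·161.9 − 121)/1 = 40.86 mol.
Outlet amounts (n = n₀ + Σ ν·ξ):
  Q: 281 − 1(161.9) = 119.1
  R: 0 + 1(161.9) − 1(40.86) = 121
  V: 0 + 1(40.86) = 40.86
Total out = 281 mol; y_V = 40.86 / 281 = 0.1454.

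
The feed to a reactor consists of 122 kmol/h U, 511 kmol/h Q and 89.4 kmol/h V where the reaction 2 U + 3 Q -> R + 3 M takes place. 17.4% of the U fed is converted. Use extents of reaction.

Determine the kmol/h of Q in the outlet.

U reacted = 0.174 × 122 = 21.23 kmol/h; ν_U = −2, so ξ = 21.23/2 = 10.61 kmol/h.
Outlet amounts (n = n₀ + ν ξ):
  U: 122 − 2(10.61) = 100.8
  Q: 511 − 3(10.61) = 479.2
  R: 0 + 1(10.61) = 10.61
  M: 0 + 3(10.61) = 31.84
  V: 89.4 (inert)

479 kmol/h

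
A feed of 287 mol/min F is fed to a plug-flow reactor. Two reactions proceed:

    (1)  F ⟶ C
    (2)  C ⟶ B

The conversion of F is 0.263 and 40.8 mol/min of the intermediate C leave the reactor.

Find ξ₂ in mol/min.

Conversion of F: F consumed = 1ξ₁ = 0.263 × 287 → ξ₁ = 75.48 mol/min.
C balance: n_C = 0 + 1ξ₁ − 1ξ₂ = 40.8 → ξ₂ = (1·75.48 − 40.8)/1 = 34.68 mol/min.
Outlet amounts (n = n₀ + Σ ν·ξ):
  F: 287 − 1(75.48) = 211.5
  C: 0 + 1(75.48) − 1(34.68) = 40.8
  B: 0 + 1(34.68) = 34.68

ξ₂ = 34.7 mol/min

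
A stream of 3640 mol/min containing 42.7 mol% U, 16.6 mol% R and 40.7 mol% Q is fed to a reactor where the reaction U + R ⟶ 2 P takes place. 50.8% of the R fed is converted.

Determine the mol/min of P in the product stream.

R reacted = 0.508 × 604.2 = 307 mol/min; ν_R = −1, so ξ = 307/1 = 307 mol/min.
Outlet amounts (n = n₀ + ν ξ):
  U: 1554 − 1(307) = 1247
  R: 604.2 − 1(307) = 297.3
  P: 0 + 2(307) = 613.9
  Q: 1481 (inert)

614 mol/min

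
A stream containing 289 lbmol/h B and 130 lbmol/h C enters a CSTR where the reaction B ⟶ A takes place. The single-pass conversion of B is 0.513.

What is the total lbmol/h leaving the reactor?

419 lbmol/h

B reacted = 0.513 × 289 = 148.3 lbmol/h; ν_B = −1, so ξ = 148.3/1 = 148.3 lbmol/h.
Outlet amounts (n = n₀ + ν ξ):
  B: 289 − 1(148.3) = 140.7
  A: 0 + 1(148.3) = 148.3
  C: 130 (inert)
Total out = 140.7 + 148.3 + 130 = 419 lbmol/h.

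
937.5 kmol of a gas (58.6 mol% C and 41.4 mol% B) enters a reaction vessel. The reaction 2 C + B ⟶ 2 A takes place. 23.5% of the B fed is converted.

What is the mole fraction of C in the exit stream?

0.434

B reacted = 0.235 × 388.1 = 91.21 kmol; ν_B = −1, so ξ = 91.21/1 = 91.21 kmol.
Outlet amounts (n = n₀ + ν ξ):
  C: 549.4 − 2(91.21) = 367
  B: 388.1 − 1(91.21) = 296.9
  A: 0 + 2(91.21) = 182.4
Total out = 846.3 kmol; y_C = 367 / 846.3 = 0.4336.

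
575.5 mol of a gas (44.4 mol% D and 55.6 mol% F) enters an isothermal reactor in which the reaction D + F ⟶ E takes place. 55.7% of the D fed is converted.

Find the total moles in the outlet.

D reacted = 0.557 × 255.5 = 142.3 mol; ν_D = −1, so ξ = 142.3/1 = 142.3 mol.
Outlet amounts (n = n₀ + ν ξ):
  D: 255.5 − 1(142.3) = 113.2
  F: 320 − 1(142.3) = 177.7
  E: 0 + 1(142.3) = 142.3
Total out = 113.2 + 177.7 + 142.3 = 433.2 mol.

433 mol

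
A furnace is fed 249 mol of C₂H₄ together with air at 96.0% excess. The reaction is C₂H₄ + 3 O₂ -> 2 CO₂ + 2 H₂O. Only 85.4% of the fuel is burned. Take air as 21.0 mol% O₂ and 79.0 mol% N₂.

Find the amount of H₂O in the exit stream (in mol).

Stoichiometric O₂ = 3 × 249 = 747 mol; O₂ fed = 747 × 1.960 = 1464 mol.
N₂ fed = 1464 × 79/21 = 5508 mol.
Fuel reacted = 0.854 × 249 → ξ = 212.6 mol.
Outlet (n = n₀ + ν ξ):
  C₂H₄: 249 − 1(212.6) = 36.35
  O₂: 1464 − 3(212.6) = 826.2
  N₂: 5508 (inert)
  CO₂: 0 + 2(212.6) = 425.3
  H₂O: 0 + 2(212.6) = 425.3

425 mol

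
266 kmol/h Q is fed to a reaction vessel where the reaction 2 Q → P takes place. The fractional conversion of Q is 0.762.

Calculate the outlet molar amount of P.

Q reacted = 0.762 × 266 = 202.7 kmol/h; ν_Q = −2, so ξ = 202.7/2 = 101.3 kmol/h.
Outlet amounts (n = n₀ + ν ξ):
  Q: 266 − 2(101.3) = 63.31
  P: 0 + 1(101.3) = 101.3

101 kmol/h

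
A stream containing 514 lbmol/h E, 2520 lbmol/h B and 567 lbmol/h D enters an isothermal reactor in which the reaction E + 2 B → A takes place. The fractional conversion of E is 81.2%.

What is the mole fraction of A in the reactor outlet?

0.151

E reacted = 0.812 × 514 = 417.4 lbmol/h; ν_E = −1, so ξ = 417.4/1 = 417.4 lbmol/h.
Outlet amounts (n = n₀ + ν ξ):
  E: 514 − 1(417.4) = 96.63
  B: 2520 − 2(417.4) = 1685
  A: 0 + 1(417.4) = 417.4
  D: 567 (inert)
Total out = 2766 lbmol/h; y_A = 417.4 / 2766 = 0.1509.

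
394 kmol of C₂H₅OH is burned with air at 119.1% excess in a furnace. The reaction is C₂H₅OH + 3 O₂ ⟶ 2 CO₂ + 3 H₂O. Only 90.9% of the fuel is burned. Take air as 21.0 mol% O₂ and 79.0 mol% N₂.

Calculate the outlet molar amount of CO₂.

Stoichiometric O₂ = 3 × 394 = 1182 kmol; O₂ fed = 1182 × 2.191 = 2590 kmol.
N₂ fed = 2590 × 79/21 = 9742 kmol.
Fuel reacted = 0.909 × 394 → ξ = 358.1 kmol.
Outlet (n = n₀ + ν ξ):
  C₂H₅OH: 394 − 1(358.1) = 35.85
  O₂: 2590 − 3(358.1) = 1515
  N₂: 9742 (inert)
  CO₂: 0 + 2(358.1) = 716.3
  H₂O: 0 + 3(358.1) = 1074

716 kmol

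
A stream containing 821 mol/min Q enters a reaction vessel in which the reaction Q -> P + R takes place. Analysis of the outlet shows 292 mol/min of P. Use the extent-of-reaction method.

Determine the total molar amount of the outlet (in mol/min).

For P: n = n₀ + 1ξ → 292 = 0 + 1ξ, giving ξ = 292 mol/min.
Outlet amounts (n = n₀ + ν ξ):
  Q: 821 − 1(292) = 529
  P: 0 + 1(292) = 292
  R: 0 + 1(292) = 292
Total out = 529 + 292 + 292 = 1113 mol/min.

1110 mol/min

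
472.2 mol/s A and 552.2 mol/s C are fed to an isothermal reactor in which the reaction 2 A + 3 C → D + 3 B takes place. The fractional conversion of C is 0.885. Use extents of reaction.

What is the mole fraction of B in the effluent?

0.567

C reacted = 0.885 × 552.2 = 488.7 mol/s; ν_C = −3, so ξ = 488.7/3 = 162.9 mol/s.
Outlet amounts (n = n₀ + ν ξ):
  A: 472.2 − 2(162.9) = 146.4
  C: 552.2 − 3(162.9) = 63.5
  D: 0 + 1(162.9) = 162.9
  B: 0 + 3(162.9) = 488.7
Total out = 861.5 mol/s; y_B = 488.7 / 861.5 = 0.5673.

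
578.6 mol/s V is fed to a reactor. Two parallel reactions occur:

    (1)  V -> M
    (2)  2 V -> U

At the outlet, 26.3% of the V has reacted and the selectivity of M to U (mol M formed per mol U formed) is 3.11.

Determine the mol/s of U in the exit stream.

Conversion of V: V consumed = 0.263 × 578.6 = 152.2 mol/s = 1ξ₁ + 2ξ₂.
Selectivity: 1ξ₁ / (1ξ₂) = 3.11 → ξ₁ = 3.11 ξ₂.
Substitute: (1·3.11 + 2) ξ₂ = 152.2 → ξ₂ = 29.78 mol/s, ξ₁ = 92.61 mol/s.
Outlet amounts (n = n₀ + Σ ν·ξ):
  V: 578.6 − 1(92.61) − 2(29.78) = 426.4
  M: 0 + 1(92.61) = 92.61
  U: 0 + 1(29.78) = 29.78

29.8 mol/s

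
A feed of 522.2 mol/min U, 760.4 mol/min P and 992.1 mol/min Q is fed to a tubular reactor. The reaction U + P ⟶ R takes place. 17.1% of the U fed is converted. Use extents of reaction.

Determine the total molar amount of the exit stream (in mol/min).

2190 mol/min

U reacted = 0.171 × 522.2 = 89.3 mol/min; ν_U = −1, so ξ = 89.3/1 = 89.3 mol/min.
Outlet amounts (n = n₀ + ν ξ):
  U: 522.2 − 1(89.3) = 432.9
  P: 760.4 − 1(89.3) = 671.1
  R: 0 + 1(89.3) = 89.3
  Q: 992.1 (inert)
Total out = 432.9 + 671.1 + 89.3 + 992.1 = 2185 mol/min.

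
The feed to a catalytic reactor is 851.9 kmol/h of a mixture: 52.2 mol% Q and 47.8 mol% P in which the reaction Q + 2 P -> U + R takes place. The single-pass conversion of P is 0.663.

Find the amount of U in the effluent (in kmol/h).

P reacted = 0.663 × 407.2 = 270 kmol/h; ν_P = −2, so ξ = 270/2 = 135 kmol/h.
Outlet amounts (n = n₀ + ν ξ):
  Q: 444.7 − 1(135) = 309.7
  P: 407.2 − 2(135) = 137.2
  U: 0 + 1(135) = 135
  R: 0 + 1(135) = 135

135 kmol/h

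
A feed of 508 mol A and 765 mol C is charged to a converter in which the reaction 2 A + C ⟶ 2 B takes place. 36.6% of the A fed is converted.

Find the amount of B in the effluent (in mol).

A reacted = 0.366 × 508 = 185.9 mol; ν_A = −2, so ξ = 185.9/2 = 92.96 mol.
Outlet amounts (n = n₀ + ν ξ):
  A: 508 − 2(92.96) = 322.1
  C: 765 − 1(92.96) = 672
  B: 0 + 2(92.96) = 185.9

186 mol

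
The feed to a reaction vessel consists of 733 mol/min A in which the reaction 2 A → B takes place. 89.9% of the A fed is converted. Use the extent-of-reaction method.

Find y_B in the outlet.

0.817

A reacted = 0.899 × 733 = 659 mol/min; ν_A = −2, so ξ = 659/2 = 329.5 mol/min.
Outlet amounts (n = n₀ + ν ξ):
  A: 733 − 2(329.5) = 74.03
  B: 0 + 1(329.5) = 329.5
Total out = 403.5 mol/min; y_B = 329.5 / 403.5 = 0.8165.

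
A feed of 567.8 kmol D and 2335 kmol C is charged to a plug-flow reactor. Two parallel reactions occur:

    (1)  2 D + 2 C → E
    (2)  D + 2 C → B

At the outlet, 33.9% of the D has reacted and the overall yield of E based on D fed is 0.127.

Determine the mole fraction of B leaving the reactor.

0.0186

Yield of E: 1ξ₁ / 567.8 = 0.127 → ξ₁ = 72.11 kmol.
Conversion of D: 2ξ₁ + 1ξ₂ = 0.339 × 567.8 = 192.5 → ξ₂ = 48.26 kmol.
Outlet amounts (n = n₀ + Σ ν·ξ):
  D: 567.8 − 2(72.11) − 1(48.26) = 375.3
  C: 2335 − 2(72.11) − 2(48.26) = 2094
  E: 0 + 1(72.11) = 72.11
  B: 0 + 1(48.26) = 48.26
Total out = 2590 kmol; y_B = 48.26 / 2590 = 0.01863.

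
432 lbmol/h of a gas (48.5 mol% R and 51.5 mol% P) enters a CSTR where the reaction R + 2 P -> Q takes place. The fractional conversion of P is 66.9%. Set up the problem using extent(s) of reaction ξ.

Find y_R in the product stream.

0.477

P reacted = 0.669 × 222.5 = 148.8 lbmol/h; ν_P = −2, so ξ = 148.8/2 = 74.42 lbmol/h.
Outlet amounts (n = n₀ + ν ξ):
  R: 209.5 − 1(74.42) = 135.1
  P: 222.5 − 2(74.42) = 73.64
  Q: 0 + 1(74.42) = 74.42
Total out = 283.2 lbmol/h; y_R = 135.1 / 283.2 = 0.4771.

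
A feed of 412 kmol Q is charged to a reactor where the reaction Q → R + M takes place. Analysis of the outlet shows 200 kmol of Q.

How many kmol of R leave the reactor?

212 kmol

For Q: n = n₀ − 1ξ → 200 = 412 − 1ξ, giving ξ = 212 kmol.
Outlet amounts (n = n₀ + ν ξ):
  Q: 412 − 1(212) = 200
  R: 0 + 1(212) = 212
  M: 0 + 1(212) = 212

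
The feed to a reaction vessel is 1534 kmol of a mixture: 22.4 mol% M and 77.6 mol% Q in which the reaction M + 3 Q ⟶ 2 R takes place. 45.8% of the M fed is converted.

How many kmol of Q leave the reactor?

M reacted = 0.458 × 343.6 = 157.4 kmol; ν_M = −1, so ξ = 157.4/1 = 157.4 kmol.
Outlet amounts (n = n₀ + ν ξ):
  M: 343.6 − 1(157.4) = 186.2
  Q: 1190 − 3(157.4) = 718.3
  R: 0 + 2(157.4) = 314.8

718 kmol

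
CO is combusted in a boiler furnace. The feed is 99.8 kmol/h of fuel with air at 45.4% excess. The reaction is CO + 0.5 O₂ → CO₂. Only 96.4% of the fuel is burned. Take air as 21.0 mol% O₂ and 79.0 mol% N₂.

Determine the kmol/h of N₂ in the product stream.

273 kmol/h

Stoichiometric O₂ = 0.5 × 99.8 = 49.9 kmol/h; O₂ fed = 49.9 × 1.454 = 72.55 kmol/h.
N₂ fed = 72.55 × 79/21 = 272.9 kmol/h.
Fuel reacted = 0.964 × 99.8 → ξ = 96.21 kmol/h.
Outlet (n = n₀ + ν ξ):
  CO: 99.8 − 1(96.21) = 3.593
  O₂: 72.55 − 0.5(96.21) = 24.45
  N₂: 272.9 (inert)
  CO₂: 0 + 1(96.21) = 96.21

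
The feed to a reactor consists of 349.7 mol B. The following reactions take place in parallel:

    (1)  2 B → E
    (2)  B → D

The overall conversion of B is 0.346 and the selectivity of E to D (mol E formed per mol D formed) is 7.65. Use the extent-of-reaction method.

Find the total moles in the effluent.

Conversion of B: B consumed = 0.346 × 349.7 = 121 mol = 2ξ₁ + 1ξ₂.
Selectivity: 1ξ₁ / (1ξ₂) = 7.65 → ξ₁ = 7.65 ξ₂.
Substitute: (2·7.65 + 1) ξ₂ = 121 → ξ₂ = 7.423 mol, ξ₁ = 56.79 mol.
Outlet amounts (n = n₀ + Σ ν·ξ):
  B: 349.7 − 2(56.79) − 1(7.423) = 228.7
  E: 0 + 1(56.79) = 56.79
  D: 0 + 1(7.423) = 7.423
Total out = 228.7 + 56.79 + 7.423 = 292.9 mol.

293 mol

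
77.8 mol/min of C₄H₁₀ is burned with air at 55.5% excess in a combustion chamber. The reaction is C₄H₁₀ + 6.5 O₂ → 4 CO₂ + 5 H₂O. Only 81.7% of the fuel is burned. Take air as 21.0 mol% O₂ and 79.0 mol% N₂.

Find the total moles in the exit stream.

3920 mol/min

Stoichiometric O₂ = 6.5 × 77.8 = 505.7 mol/min; O₂ fed = 505.7 × 1.555 = 786.4 mol/min.
N₂ fed = 786.4 × 79/21 = 2958 mol/min.
Fuel reacted = 0.817 × 77.8 → ξ = 63.56 mol/min.
Outlet (n = n₀ + ν ξ):
  C₄H₁₀: 77.8 − 1(63.56) = 14.24
  O₂: 786.4 − 6.5(63.56) = 373.2
  N₂: 2958 (inert)
  CO₂: 0 + 4(63.56) = 254.3
  H₂O: 0 + 5(63.56) = 317.8
Total out = 14.24 + 373.2 + 2958 + 254.3 + 317.8 = 3918 mol/min.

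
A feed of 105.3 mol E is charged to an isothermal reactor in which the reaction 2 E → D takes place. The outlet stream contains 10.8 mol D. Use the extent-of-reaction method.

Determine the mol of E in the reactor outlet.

83.7 mol

For D: n = n₀ + 1ξ → 10.8 = 0 + 1ξ, giving ξ = 10.8 mol.
Outlet amounts (n = n₀ + ν ξ):
  E: 105.3 − 2(10.8) = 83.7
  D: 0 + 1(10.8) = 10.8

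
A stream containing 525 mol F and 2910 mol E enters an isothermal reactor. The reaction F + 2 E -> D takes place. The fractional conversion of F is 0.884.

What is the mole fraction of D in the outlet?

0.185

F reacted = 0.884 × 525 = 464.1 mol; ν_F = −1, so ξ = 464.1/1 = 464.1 mol.
Outlet amounts (n = n₀ + ν ξ):
  F: 525 − 1(464.1) = 60.9
  E: 2910 − 2(464.1) = 1982
  D: 0 + 1(464.1) = 464.1
Total out = 2507 mol; y_D = 464.1 / 2507 = 0.1851.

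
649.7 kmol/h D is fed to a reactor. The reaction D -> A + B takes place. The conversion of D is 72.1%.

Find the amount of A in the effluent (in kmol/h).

468 kmol/h

D reacted = 0.721 × 649.7 = 468.4 kmol/h; ν_D = −1, so ξ = 468.4/1 = 468.4 kmol/h.
Outlet amounts (n = n₀ + ν ξ):
  D: 649.7 − 1(468.4) = 181.3
  A: 0 + 1(468.4) = 468.4
  B: 0 + 1(468.4) = 468.4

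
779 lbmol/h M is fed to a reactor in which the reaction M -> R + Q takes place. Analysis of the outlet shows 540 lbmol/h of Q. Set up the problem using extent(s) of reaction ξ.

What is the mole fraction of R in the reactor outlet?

0.409

For Q: n = n₀ + 1ξ → 540 = 0 + 1ξ, giving ξ = 540 lbmol/h.
Outlet amounts (n = n₀ + ν ξ):
  M: 779 − 1(540) = 239
  R: 0 + 1(540) = 540
  Q: 0 + 1(540) = 540
Total out = 1319 lbmol/h; y_R = 540 / 1319 = 0.4094.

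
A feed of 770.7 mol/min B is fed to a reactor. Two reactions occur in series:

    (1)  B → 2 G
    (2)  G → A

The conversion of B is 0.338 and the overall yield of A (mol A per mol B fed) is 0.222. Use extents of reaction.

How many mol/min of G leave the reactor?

Conversion of B: B consumed = 1ξ₁ = 0.338 × 770.7 → ξ₁ = 260.5 mol/min.
Yield of A: 1ξ₂ / 770.7 = 0.222 → ξ₂ = 171.1 mol/min.
Outlet amounts (n = n₀ + Σ ν·ξ):
  B: 770.7 − 1(260.5) = 510.2
  G: 0 + 2(260.5) − 1(171.1) = 349.9
  A: 0 + 1(171.1) = 171.1

350 mol/min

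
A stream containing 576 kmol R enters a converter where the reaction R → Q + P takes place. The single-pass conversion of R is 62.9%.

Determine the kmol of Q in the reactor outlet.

362 kmol

R reacted = 0.629 × 576 = 362.3 kmol; ν_R = −1, so ξ = 362.3/1 = 362.3 kmol.
Outlet amounts (n = n₀ + ν ξ):
  R: 576 − 1(362.3) = 213.7
  Q: 0 + 1(362.3) = 362.3
  P: 0 + 1(362.3) = 362.3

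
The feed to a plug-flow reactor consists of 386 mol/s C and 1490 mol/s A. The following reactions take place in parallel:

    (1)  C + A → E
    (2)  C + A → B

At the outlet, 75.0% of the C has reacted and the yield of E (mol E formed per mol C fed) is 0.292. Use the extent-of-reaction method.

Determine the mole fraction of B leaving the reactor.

0.111

Yield of E: 1ξ₁ / 386 = 0.292 → ξ₁ = 112.7 mol/s.
Conversion of C: 1ξ₁ + 1ξ₂ = 0.75 × 386 = 289.5 → ξ₂ = 176.8 mol/s.
Outlet amounts (n = n₀ + Σ ν·ξ):
  C: 386 − 1(112.7) − 1(176.8) = 96.5
  A: 1490 − 1(112.7) − 1(176.8) = 1200
  E: 0 + 1(112.7) = 112.7
  B: 0 + 1(176.8) = 176.8
Total out = 1586 mol/s; y_B = 176.8 / 1586 = 0.1114.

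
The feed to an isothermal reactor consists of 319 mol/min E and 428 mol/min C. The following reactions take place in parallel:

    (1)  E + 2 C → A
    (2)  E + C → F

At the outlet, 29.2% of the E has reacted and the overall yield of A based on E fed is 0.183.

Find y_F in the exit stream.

0.0584

Yield of A: 1ξ₁ / 319 = 0.183 → ξ₁ = 58.38 mol/min.
Conversion of E: 1ξ₁ + 1ξ₂ = 0.292 × 319 = 93.15 → ξ₂ = 34.77 mol/min.
Outlet amounts (n = n₀ + Σ ν·ξ):
  E: 319 − 1(58.38) − 1(34.77) = 225.9
  C: 428 − 2(58.38) − 1(34.77) = 276.5
  A: 0 + 1(58.38) = 58.38
  F: 0 + 1(34.77) = 34.77
Total out = 595.5 mol/min; y_F = 34.77 / 595.5 = 0.05839.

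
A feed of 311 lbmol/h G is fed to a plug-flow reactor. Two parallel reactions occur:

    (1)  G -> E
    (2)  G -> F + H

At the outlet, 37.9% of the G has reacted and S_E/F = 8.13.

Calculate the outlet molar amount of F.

Conversion of G: G consumed = 0.379 × 311 = 117.9 lbmol/h = 1ξ₁ + 1ξ₂.
Selectivity: 1ξ₁ / (1ξ₂) = 8.13 → ξ₁ = 8.13 ξ₂.
Substitute: (1·8.13 + 1) ξ₂ = 117.9 → ξ₂ = 12.91 lbmol/h, ξ₁ = 105 lbmol/h.
Outlet amounts (n = n₀ + Σ ν·ξ):
  G: 311 − 1(105) − 1(12.91) = 193.1
  E: 0 + 1(105) = 105
  F: 0 + 1(12.91) = 12.91
  H: 0 + 1(12.91) = 12.91

12.9 lbmol/h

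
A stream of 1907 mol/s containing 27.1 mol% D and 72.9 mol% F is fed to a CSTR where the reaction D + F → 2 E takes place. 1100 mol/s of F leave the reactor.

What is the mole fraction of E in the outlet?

For F: n = n₀ − 1ξ → 1100 = 1390 − 1ξ, giving ξ = 290.2 mol/s.
Outlet amounts (n = n₀ + ν ξ):
  D: 516.8 − 1(290.2) = 226.6
  F: 1390 − 1(290.2) = 1100
  E: 0 + 2(290.2) = 580.4
Total out = 1907 mol/s; y_E = 580.4 / 1907 = 0.3044.

0.304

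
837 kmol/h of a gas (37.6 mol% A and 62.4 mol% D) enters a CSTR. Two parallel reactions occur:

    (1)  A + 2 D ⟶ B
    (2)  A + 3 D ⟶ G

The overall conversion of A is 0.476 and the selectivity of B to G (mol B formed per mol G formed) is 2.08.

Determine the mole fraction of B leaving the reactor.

Conversion of A: A consumed = 0.476 × 314.7 = 149.8 kmol/h = 1ξ₁ + 1ξ₂.
Selectivity: 1ξ₁ / (1ξ₂) = 2.08 → ξ₁ = 2.08 ξ₂.
Substitute: (1·2.08 + 1) ξ₂ = 149.8 → ξ₂ = 48.64 kmol/h, ξ₁ = 101.2 kmol/h.
Outlet amounts (n = n₀ + Σ ν·ξ):
  A: 314.7 − 1(101.2) − 1(48.64) = 164.9
  D: 522.3 − 2(101.2) − 3(48.64) = 174
  B: 0 + 1(101.2) = 101.2
  G: 0 + 1(48.64) = 48.64
Total out = 488.8 kmol/h; y_B = 101.2 / 488.8 = 0.207.

0.207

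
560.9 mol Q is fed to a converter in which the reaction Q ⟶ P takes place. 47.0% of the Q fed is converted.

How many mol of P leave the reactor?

Q reacted = 0.47 × 560.9 = 263.6 mol; ν_Q = −1, so ξ = 263.6/1 = 263.6 mol.
Outlet amounts (n = n₀ + ν ξ):
  Q: 560.9 − 1(263.6) = 297.3
  P: 0 + 1(263.6) = 263.6

264 mol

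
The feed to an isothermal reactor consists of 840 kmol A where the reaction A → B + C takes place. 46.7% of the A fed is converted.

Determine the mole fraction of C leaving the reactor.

A reacted = 0.467 × 840 = 392.3 kmol; ν_A = −1, so ξ = 392.3/1 = 392.3 kmol.
Outlet amounts (n = n₀ + ν ξ):
  A: 840 − 1(392.3) = 447.7
  B: 0 + 1(392.3) = 392.3
  C: 0 + 1(392.3) = 392.3
Total out = 1232 kmol; y_C = 392.3 / 1232 = 0.3183.

0.318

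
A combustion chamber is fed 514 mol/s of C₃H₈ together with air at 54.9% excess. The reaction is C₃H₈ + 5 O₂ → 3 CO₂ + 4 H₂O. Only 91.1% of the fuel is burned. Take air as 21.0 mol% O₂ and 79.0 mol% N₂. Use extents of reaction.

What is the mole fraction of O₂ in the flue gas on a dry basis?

Stoichiometric O₂ = 5 × 514 = 2570 mol/s; O₂ fed = 2570 × 1.549 = 3981 mol/s.
N₂ fed = 3981 × 79/21 = 14980 mol/s.
Fuel reacted = 0.911 × 514 → ξ = 468.3 mol/s.
Outlet (n = n₀ + ν ξ):
  C₃H₈: 514 − 1(468.3) = 45.75
  O₂: 3981 − 5(468.3) = 1640
  N₂: 14980 (inert)
  CO₂: 0 + 3(468.3) = 1405
  H₂O: 0 + 4(468.3) = 1873
Dry total = 18070 mol/s; y_O₂ (dry) = 1640 / 18070 = 0.09076.

0.0908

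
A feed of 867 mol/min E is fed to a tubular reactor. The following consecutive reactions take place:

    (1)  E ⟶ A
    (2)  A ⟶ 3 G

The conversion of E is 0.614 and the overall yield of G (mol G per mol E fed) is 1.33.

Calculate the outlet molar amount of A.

148 mol/min

Conversion of E: E consumed = 1ξ₁ = 0.614 × 867 → ξ₁ = 532.3 mol/min.
Yield of G: 3ξ₂ / 867 = 1.33 → ξ₂ = 384.4 mol/min.
Outlet amounts (n = n₀ + Σ ν·ξ):
  E: 867 − 1(532.3) = 334.7
  A: 0 + 1(532.3) − 1(384.4) = 148
  G: 0 + 3(384.4) = 1153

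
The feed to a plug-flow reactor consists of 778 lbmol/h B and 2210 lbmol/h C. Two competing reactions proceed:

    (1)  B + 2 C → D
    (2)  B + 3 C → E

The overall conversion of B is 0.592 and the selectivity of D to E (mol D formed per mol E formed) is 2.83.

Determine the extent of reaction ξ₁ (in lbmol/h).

ξ₁ = 340 lbmol/h

Conversion of B: B consumed = 0.592 × 778 = 460.6 lbmol/h = 1ξ₁ + 1ξ₂.
Selectivity: 1ξ₁ / (1ξ₂) = 2.83 → ξ₁ = 2.83 ξ₂.
Substitute: (1·2.83 + 1) ξ₂ = 460.6 → ξ₂ = 120.3 lbmol/h, ξ₁ = 340.3 lbmol/h.
Outlet amounts (n = n₀ + Σ ν·ξ):
  B: 778 − 1(340.3) − 1(120.3) = 317.4
  C: 2210 − 2(340.3) − 3(120.3) = 1169
  D: 0 + 1(340.3) = 340.3
  E: 0 + 1(120.3) = 120.3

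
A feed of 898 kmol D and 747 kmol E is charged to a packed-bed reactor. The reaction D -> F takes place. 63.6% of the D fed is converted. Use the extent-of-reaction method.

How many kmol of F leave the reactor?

571 kmol

D reacted = 0.636 × 898 = 571.1 kmol; ν_D = −1, so ξ = 571.1/1 = 571.1 kmol.
Outlet amounts (n = n₀ + ν ξ):
  D: 898 − 1(571.1) = 326.9
  F: 0 + 1(571.1) = 571.1
  E: 747 (inert)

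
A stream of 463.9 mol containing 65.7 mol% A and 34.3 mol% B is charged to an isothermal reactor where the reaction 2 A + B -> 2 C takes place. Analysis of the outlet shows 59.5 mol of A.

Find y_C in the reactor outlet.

For A: n = n₀ − 2ξ → 59.5 = 304.8 − 2ξ, giving ξ = 122.6 mol.
Outlet amounts (n = n₀ + ν ξ):
  A: 304.8 − 2(122.6) = 59.5
  B: 159.1 − 1(122.6) = 36.48
  C: 0 + 2(122.6) = 245.3
Total out = 341.3 mol; y_C = 245.3 / 341.3 = 0.7188.

0.719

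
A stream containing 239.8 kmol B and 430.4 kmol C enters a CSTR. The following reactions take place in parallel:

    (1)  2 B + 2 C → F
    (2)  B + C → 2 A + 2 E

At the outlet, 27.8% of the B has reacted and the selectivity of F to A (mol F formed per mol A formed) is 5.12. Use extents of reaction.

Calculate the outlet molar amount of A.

6.21 kmol

Conversion of B: B consumed = 0.278 × 239.8 = 66.66 kmol = 2ξ₁ + 1ξ₂.
Selectivity: 1ξ₁ / (2ξ₂) = 5.12 → ξ₁ = 10.24 ξ₂.
Substitute: (2·10.24 + 1) ξ₂ = 66.66 → ξ₂ = 3.104 kmol, ξ₁ = 31.78 kmol.
Outlet amounts (n = n₀ + Σ ν·ξ):
  B: 239.8 − 2(31.78) − 1(3.104) = 173.1
  C: 430.4 − 2(31.78) − 1(3.104) = 363.7
  F: 0 + 1(31.78) = 31.78
  A: 0 + 2(3.104) = 6.207
  E: 0 + 2(3.104) = 6.207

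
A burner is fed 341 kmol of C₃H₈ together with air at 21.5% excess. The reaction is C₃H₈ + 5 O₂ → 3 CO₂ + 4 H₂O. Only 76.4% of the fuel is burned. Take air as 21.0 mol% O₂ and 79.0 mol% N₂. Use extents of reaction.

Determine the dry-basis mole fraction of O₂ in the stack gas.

Stoichiometric O₂ = 5 × 341 = 1705 kmol; O₂ fed = 1705 × 1.215 = 2072 kmol.
N₂ fed = 2072 × 79/21 = 7793 kmol.
Fuel reacted = 0.764 × 341 → ξ = 260.5 kmol.
Outlet (n = n₀ + ν ξ):
  C₃H₈: 341 − 1(260.5) = 80.48
  O₂: 2072 − 5(260.5) = 769
  N₂: 7793 (inert)
  CO₂: 0 + 3(260.5) = 781.6
  H₂O: 0 + 4(260.5) = 1042
Dry total = 9424 kmol; y_O₂ (dry) = 769 / 9424 = 0.08159.

0.0816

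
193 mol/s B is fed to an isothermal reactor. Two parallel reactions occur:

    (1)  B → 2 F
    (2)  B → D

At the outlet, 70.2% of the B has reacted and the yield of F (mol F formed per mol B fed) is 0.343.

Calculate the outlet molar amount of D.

Yield of F: 2ξ₁ / 193 = 0.343 → ξ₁ = 33.1 mol/s.
Conversion of B: 1ξ₁ + 1ξ₂ = 0.702 × 193 = 135.5 → ξ₂ = 102.4 mol/s.
Outlet amounts (n = n₀ + Σ ν·ξ):
  B: 193 − 1(33.1) − 1(102.4) = 57.51
  F: 0 + 2(33.1) = 66.2
  D: 0 + 1(102.4) = 102.4

102 mol/s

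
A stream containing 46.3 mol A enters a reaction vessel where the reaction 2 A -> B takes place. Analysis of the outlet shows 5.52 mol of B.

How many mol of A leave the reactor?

35.3 mol

For B: n = n₀ + 1ξ → 5.52 = 0 + 1ξ, giving ξ = 5.52 mol.
Outlet amounts (n = n₀ + ν ξ):
  A: 46.3 − 2(5.52) = 35.26
  B: 0 + 1(5.52) = 5.52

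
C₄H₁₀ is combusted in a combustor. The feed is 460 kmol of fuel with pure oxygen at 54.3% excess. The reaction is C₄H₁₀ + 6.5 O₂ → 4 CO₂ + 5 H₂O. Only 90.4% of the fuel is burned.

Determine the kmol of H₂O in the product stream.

2080 kmol

Stoichiometric O₂ = 6.5 × 460 = 2990 kmol; O₂ fed = 2990 × 1.543 = 4614 kmol.
Fuel reacted = 0.904 × 460 → ξ = 415.8 kmol.
Outlet (n = n₀ + ν ξ):
  C₄H₁₀: 460 − 1(415.8) = 44.16
  O₂: 4614 − 6.5(415.8) = 1911
  CO₂: 0 + 4(415.8) = 1663
  H₂O: 0 + 5(415.8) = 2079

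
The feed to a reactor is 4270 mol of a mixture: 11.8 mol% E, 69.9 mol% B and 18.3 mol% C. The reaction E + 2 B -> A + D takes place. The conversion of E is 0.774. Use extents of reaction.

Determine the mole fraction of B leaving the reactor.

E reacted = 0.774 × 503.9 = 390 mol; ν_E = −1, so ξ = 390/1 = 390 mol.
Outlet amounts (n = n₀ + ν ξ):
  E: 503.9 − 1(390) = 113.9
  B: 2985 − 2(390) = 2205
  A: 0 + 1(390) = 390
  D: 0 + 1(390) = 390
  C: 781.4 (inert)
Total out = 3880 mol; y_B = 2205 / 3880 = 0.5682.

0.568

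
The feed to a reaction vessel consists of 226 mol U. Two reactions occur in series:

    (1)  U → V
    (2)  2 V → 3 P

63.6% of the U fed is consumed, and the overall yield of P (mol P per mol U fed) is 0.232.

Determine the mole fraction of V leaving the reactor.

Conversion of U: U consumed = 1ξ₁ = 0.636 × 226 → ξ₁ = 143.7 mol.
Yield of P: 3ξ₂ / 226 = 0.232 → ξ₂ = 17.48 mol.
Outlet amounts (n = n₀ + Σ ν·ξ):
  U: 226 − 1(143.7) = 82.26
  V: 0 + 1(143.7) − 2(17.48) = 108.8
  P: 0 + 3(17.48) = 52.43
Total out = 243.5 mol; y_V = 108.8 / 243.5 = 0.4468.

0.447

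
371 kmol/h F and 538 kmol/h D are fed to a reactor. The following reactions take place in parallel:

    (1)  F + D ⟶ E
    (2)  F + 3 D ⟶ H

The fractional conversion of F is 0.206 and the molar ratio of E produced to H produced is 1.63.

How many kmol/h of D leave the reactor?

Conversion of F: F consumed = 0.206 × 371 = 76.43 kmol/h = 1ξ₁ + 1ξ₂.
Selectivity: 1ξ₁ / (1ξ₂) = 1.63 → ξ₁ = 1.63 ξ₂.
Substitute: (1·1.63 + 1) ξ₂ = 76.43 → ξ₂ = 29.06 kmol/h, ξ₁ = 47.37 kmol/h.
Outlet amounts (n = n₀ + Σ ν·ξ):
  F: 371 − 1(47.37) − 1(29.06) = 294.6
  D: 538 − 1(47.37) − 3(29.06) = 403.5
  E: 0 + 1(47.37) = 47.37
  H: 0 + 1(29.06) = 29.06

403 kmol/h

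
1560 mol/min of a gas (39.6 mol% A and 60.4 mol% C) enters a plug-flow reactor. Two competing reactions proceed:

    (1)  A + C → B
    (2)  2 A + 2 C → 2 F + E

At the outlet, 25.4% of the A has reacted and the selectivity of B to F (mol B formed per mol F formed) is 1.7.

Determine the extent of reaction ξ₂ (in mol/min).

ξ₂ = 29.1 mol/min

Conversion of A: A consumed = 0.254 × 617.8 = 156.9 mol/min = 1ξ₁ + 2ξ₂.
Selectivity: 1ξ₁ / (2ξ₂) = 1.7 → ξ₁ = 3.4 ξ₂.
Substitute: (1·3.4 + 2) ξ₂ = 156.9 → ξ₂ = 29.06 mol/min, ξ₁ = 98.8 mol/min.
Outlet amounts (n = n₀ + Σ ν·ξ):
  A: 617.8 − 1(98.8) − 2(29.06) = 460.8
  C: 942.2 − 1(98.8) − 2(29.06) = 785.3
  B: 0 + 1(98.8) = 98.8
  F: 0 + 2(29.06) = 58.12
  E: 0 + 1(29.06) = 29.06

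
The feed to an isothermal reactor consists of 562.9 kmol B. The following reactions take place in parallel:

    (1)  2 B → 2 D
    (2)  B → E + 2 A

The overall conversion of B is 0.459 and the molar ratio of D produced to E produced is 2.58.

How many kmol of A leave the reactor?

Conversion of B: B consumed = 0.459 × 562.9 = 258.4 kmol = 2ξ₁ + 1ξ₂.
Selectivity: 2ξ₁ / (1ξ₂) = 2.58 → ξ₁ = 1.29 ξ₂.
Substitute: (2·1.29 + 1) ξ₂ = 258.4 → ξ₂ = 72.17 kmol, ξ₁ = 93.1 kmol.
Outlet amounts (n = n₀ + Σ ν·ξ):
  B: 562.9 − 2(93.1) − 1(72.17) = 304.5
  D: 0 + 2(93.1) = 186.2
  E: 0 + 1(72.17) = 72.17
  A: 0 + 2(72.17) = 144.3

144 kmol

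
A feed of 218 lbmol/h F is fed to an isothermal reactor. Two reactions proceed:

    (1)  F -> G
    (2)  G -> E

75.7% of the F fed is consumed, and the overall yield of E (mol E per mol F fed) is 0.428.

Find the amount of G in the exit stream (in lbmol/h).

Conversion of F: F consumed = 1ξ₁ = 0.757 × 218 → ξ₁ = 165 lbmol/h.
Yield of E: 1ξ₂ / 218 = 0.428 → ξ₂ = 93.3 lbmol/h.
Outlet amounts (n = n₀ + Σ ν·ξ):
  F: 218 − 1(165) = 52.97
  G: 0 + 1(165) − 1(93.3) = 71.72
  E: 0 + 1(93.3) = 93.3

71.7 lbmol/h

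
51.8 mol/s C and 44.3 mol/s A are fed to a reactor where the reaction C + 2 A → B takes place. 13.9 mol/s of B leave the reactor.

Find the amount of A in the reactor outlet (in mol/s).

16.5 mol/s

For B: n = n₀ + 1ξ → 13.9 = 0 + 1ξ, giving ξ = 13.9 mol/s.
Outlet amounts (n = n₀ + ν ξ):
  C: 51.8 − 1(13.9) = 37.9
  A: 44.3 − 2(13.9) = 16.5
  B: 0 + 1(13.9) = 13.9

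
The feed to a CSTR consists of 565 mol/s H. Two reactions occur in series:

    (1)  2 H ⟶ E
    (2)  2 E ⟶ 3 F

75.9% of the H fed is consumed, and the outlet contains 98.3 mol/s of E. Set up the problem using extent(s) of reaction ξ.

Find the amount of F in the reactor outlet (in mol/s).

174 mol/s

Conversion of H: H consumed = 2ξ₁ = 0.759 × 565 → ξ₁ = 214.4 mol/s.
E balance: n_E = 0 + 1ξ₁ − 2ξ₂ = 98.3 → ξ₂ = (1·214.4 − 98.3)/2 = 58.06 mol/s.
Outlet amounts (n = n₀ + Σ ν·ξ):
  H: 565 − 2(214.4) = 136.2
  E: 0 + 1(214.4) − 2(58.06) = 98.3
  F: 0 + 3(58.06) = 174.2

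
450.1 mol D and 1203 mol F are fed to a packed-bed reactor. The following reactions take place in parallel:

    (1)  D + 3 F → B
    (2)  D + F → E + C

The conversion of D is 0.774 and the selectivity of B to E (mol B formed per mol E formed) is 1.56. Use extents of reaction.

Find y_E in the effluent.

Conversion of D: D consumed = 0.774 × 450.1 = 348.4 mol = 1ξ₁ + 1ξ₂.
Selectivity: 1ξ₁ / (1ξ₂) = 1.56 → ξ₁ = 1.56 ξ₂.
Substitute: (1·1.56 + 1) ξ₂ = 348.4 → ξ₂ = 136.1 mol, ξ₁ = 212.3 mol.
Outlet amounts (n = n₀ + Σ ν·ξ):
  D: 450.1 − 1(212.3) − 1(136.1) = 101.7
  F: 1203 − 3(212.3) − 1(136.1) = 430
  B: 0 + 1(212.3) = 212.3
  E: 0 + 1(136.1) = 136.1
  C: 0 + 1(136.1) = 136.1
Total out = 1016 mol; y_E = 136.1 / 1016 = 0.1339.

0.134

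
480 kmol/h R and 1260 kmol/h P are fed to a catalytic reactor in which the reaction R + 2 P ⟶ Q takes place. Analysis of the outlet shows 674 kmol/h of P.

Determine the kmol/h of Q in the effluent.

For P: n = n₀ − 2ξ → 674 = 1260 − 2ξ, giving ξ = 293 kmol/h.
Outlet amounts (n = n₀ + ν ξ):
  R: 480 − 1(293) = 187
  P: 1260 − 2(293) = 674
  Q: 0 + 1(293) = 293

293 kmol/h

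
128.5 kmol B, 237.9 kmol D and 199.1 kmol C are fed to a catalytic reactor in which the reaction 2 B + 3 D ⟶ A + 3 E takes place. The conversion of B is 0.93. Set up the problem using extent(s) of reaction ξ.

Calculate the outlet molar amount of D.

B reacted = 0.93 × 128.5 = 119.5 kmol; ν_B = −2, so ξ = 119.5/2 = 59.75 kmol.
Outlet amounts (n = n₀ + ν ξ):
  B: 128.5 − 2(59.75) = 8.995
  D: 237.9 − 3(59.75) = 58.64
  A: 0 + 1(59.75) = 59.75
  E: 0 + 3(59.75) = 179.3
  C: 199.1 (inert)

58.6 kmol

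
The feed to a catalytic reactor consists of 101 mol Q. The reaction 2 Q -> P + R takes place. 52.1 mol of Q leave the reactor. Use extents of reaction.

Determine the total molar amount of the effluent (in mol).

101 mol

For Q: n = n₀ − 2ξ → 52.1 = 101 − 2ξ, giving ξ = 24.45 mol.
Outlet amounts (n = n₀ + ν ξ):
  Q: 101 − 2(24.45) = 52.1
  P: 0 + 1(24.45) = 24.45
  R: 0 + 1(24.45) = 24.45
Total out = 52.1 + 24.45 + 24.45 = 101 mol.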